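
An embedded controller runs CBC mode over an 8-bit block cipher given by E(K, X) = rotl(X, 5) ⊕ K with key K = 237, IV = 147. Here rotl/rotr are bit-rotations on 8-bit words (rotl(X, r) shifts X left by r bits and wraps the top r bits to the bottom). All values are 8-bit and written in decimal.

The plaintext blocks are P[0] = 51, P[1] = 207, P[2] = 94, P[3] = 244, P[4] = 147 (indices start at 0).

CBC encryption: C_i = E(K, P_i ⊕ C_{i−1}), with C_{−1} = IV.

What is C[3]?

C[3] = 27

C[0]: P[0] ⊕ 147 = 160; E(K, 160) = 249.
C[1]: P[1] ⊕ 249 = 54; E(K, 54) = 43.
C[2]: P[2] ⊕ 43 = 117; E(K, 117) = 67.
C[3]: P[3] ⊕ 67 = 183; E(K, 183) = 27.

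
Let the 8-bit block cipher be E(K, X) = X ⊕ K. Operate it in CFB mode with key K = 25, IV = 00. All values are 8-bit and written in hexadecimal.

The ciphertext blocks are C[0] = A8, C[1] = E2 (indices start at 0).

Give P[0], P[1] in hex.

CFB decryption: P_i = C_i ⊕ E(K, C_{i−1}), with C_{−1} = IV.
P[0]: E(K, 00) = 25; A8 ⊕ 25 = 8D.
P[1]: E(K, A8) = 8D; E2 ⊕ 8D = 6F.

P[0] = 8D, P[1] = 6F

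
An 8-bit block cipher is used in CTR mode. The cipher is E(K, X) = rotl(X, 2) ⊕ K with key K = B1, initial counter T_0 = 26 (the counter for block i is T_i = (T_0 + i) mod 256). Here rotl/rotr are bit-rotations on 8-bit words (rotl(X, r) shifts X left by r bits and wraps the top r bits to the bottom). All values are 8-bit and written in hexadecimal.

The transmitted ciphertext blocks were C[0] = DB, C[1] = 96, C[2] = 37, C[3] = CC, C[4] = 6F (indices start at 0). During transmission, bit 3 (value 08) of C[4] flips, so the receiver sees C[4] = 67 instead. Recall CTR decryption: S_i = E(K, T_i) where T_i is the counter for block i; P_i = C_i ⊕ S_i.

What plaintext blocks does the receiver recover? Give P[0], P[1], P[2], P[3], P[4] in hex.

Only C[4] changed, to 67. In CTR, a change in C_i flips the same bit in P_i only; the keystream is unaffected. Decrypting the received ciphertext:
P[0]: T = 26, S = E(K, T) = 29; DB ⊕ 29 = F2.
P[1]: T = 27, S = E(K, T) = 2D; 96 ⊕ 2D = BB.
P[2]: T = 28, S = E(K, T) = 11; 37 ⊕ 11 = 26.
P[3]: T = 29, S = E(K, T) = 15; CC ⊕ 15 = D9.
P[4]: T = 2A, S = E(K, T) = 19; 67 ⊕ 19 = 7E.
Blocks that differ from the original plaintext: P[4].

P[0] = F2, P[1] = BB, P[2] = 26, P[3] = D9, P[4] = 7E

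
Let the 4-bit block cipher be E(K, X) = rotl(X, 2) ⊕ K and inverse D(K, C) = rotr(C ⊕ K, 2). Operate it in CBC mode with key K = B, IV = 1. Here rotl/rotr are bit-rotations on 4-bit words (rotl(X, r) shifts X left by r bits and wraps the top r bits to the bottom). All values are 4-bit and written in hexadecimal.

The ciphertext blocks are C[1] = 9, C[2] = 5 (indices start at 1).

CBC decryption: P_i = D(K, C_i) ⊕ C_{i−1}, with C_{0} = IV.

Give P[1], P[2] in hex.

P[1]: D(K, 9) = 8; 8 ⊕ 1 = 9.
P[2]: D(K, 5) = B; B ⊕ 9 = 2.

P[1] = 9, P[2] = 2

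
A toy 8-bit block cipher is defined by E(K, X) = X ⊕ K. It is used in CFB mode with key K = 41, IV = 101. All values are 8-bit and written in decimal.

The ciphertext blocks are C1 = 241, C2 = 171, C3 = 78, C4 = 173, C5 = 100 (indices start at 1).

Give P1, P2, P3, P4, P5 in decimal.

P1 = 189, P2 = 115, P3 = 204, P4 = 202, P5 = 224

CFB decryption: P_i = C_i ⊕ E(K, C_{i−1}), with C_{0} = IV.
P1: E(K, 101) = 76; 241 ⊕ 76 = 189.
P2: E(K, 241) = 216; 171 ⊕ 216 = 115.
P3: E(K, 171) = 130; 78 ⊕ 130 = 204.
P4: E(K, 78) = 103; 173 ⊕ 103 = 202.
P5: E(K, 173) = 132; 100 ⊕ 132 = 224.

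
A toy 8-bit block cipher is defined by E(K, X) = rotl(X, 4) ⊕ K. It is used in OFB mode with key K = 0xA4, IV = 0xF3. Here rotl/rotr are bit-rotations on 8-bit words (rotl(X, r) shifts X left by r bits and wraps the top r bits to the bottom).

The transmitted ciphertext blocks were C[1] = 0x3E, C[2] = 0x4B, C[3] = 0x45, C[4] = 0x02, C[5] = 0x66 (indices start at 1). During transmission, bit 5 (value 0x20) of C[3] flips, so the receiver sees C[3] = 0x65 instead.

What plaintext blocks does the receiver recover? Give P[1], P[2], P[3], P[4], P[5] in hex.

P[1] = 0xA5, P[2] = 0x56, P[3] = 0x10, P[4] = 0xF1, P[5] = 0xFD

OFB decryption: S_i = E(K, S_{i−1}) with S_{0} = IV; P_i = C_i ⊕ S_i.
Only C[3] changed, to 0x65. In OFB, a change in C_i flips the same bit in P_i only; the keystream is unaffected. Decrypting the received ciphertext:
P[1]: S = E(K, 0xF3) = 0x9B; 0x3E ⊕ 0x9B = 0xA5.
P[2]: S = E(K, 0x9B) = 0x1D; 0x4B ⊕ 0x1D = 0x56.
P[3]: S = E(K, 0x1D) = 0x75; 0x65 ⊕ 0x75 = 0x10.
P[4]: S = E(K, 0x75) = 0xF3; 0x02 ⊕ 0xF3 = 0xF1.
P[5]: S = E(K, 0xF3) = 0x9B; 0x66 ⊕ 0x9B = 0xFD.
Blocks that differ from the original plaintext: P[3].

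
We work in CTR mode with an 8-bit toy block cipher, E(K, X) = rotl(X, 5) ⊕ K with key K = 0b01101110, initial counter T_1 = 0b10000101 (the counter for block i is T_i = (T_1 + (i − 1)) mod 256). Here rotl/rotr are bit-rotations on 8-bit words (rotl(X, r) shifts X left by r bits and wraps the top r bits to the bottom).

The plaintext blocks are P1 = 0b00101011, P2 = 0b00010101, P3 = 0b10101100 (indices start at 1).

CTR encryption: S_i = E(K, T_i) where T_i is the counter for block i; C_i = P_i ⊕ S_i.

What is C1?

C1: T = 0b10000101, S = E(K, T) = 0b11011110; 0b00101011 ⊕ 0b11011110 = 0b11110101.

C1 = 0b11110101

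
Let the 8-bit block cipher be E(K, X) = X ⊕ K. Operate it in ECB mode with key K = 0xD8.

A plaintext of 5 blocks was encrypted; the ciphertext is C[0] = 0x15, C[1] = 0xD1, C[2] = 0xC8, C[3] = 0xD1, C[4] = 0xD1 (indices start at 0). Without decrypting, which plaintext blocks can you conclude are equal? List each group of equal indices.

ECB encrypts each block independently with the same key, so equal ciphertext blocks imply equal plaintext blocks.
C[1] = C[3] = C[4] = 0xD1, so P[1] = P[3] = P[4].

P[1] = P[3] = P[4]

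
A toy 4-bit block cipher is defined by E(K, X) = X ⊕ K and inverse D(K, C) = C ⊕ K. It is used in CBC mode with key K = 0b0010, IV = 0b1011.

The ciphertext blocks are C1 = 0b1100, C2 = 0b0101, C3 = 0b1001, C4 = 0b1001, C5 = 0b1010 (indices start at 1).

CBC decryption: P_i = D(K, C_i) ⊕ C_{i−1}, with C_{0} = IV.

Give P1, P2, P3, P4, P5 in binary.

P1 = 0b0101, P2 = 0b1011, P3 = 0b1110, P4 = 0b0010, P5 = 0b0001

P1: D(K, 0b1100) = 0b1110; 0b1110 ⊕ 0b1011 = 0b0101.
P2: D(K, 0b0101) = 0b0111; 0b0111 ⊕ 0b1100 = 0b1011.
P3: D(K, 0b1001) = 0b1011; 0b1011 ⊕ 0b0101 = 0b1110.
P4: D(K, 0b1001) = 0b1011; 0b1011 ⊕ 0b1001 = 0b0010.
P5: D(K, 0b1010) = 0b1000; 0b1000 ⊕ 0b1001 = 0b0001.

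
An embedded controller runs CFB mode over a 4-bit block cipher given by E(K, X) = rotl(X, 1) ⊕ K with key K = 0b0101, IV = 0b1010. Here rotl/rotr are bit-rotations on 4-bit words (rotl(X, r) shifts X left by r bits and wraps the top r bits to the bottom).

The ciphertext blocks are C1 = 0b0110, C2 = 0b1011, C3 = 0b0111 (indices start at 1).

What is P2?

P2 = 0b0010

CFB decryption: P_i = C_i ⊕ E(K, C_{i−1}), with C_{0} = IV.
P2: E(K, 0b0110) = 0b1001; 0b1011 ⊕ 0b1001 = 0b0010.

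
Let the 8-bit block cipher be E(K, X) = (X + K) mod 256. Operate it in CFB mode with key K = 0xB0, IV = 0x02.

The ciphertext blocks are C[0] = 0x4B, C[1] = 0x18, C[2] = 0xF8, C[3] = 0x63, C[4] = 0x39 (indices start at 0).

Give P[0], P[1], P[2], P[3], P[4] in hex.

CFB decryption: P_i = C_i ⊕ E(K, C_{i−1}), with C_{−1} = IV.
P[0]: E(K, 0x02) = 0xB2; 0x4B ⊕ 0xB2 = 0xF9.
P[1]: E(K, 0x4B) = 0xFB; 0x18 ⊕ 0xFB = 0xE3.
P[2]: E(K, 0x18) = 0xC8; 0xF8 ⊕ 0xC8 = 0x30.
P[3]: E(K, 0xF8) = 0xA8; 0x63 ⊕ 0xA8 = 0xCB.
P[4]: E(K, 0x63) = 0x13; 0x39 ⊕ 0x13 = 0x2A.

P[0] = 0xF9, P[1] = 0xE3, P[2] = 0x30, P[3] = 0xCB, P[4] = 0x2A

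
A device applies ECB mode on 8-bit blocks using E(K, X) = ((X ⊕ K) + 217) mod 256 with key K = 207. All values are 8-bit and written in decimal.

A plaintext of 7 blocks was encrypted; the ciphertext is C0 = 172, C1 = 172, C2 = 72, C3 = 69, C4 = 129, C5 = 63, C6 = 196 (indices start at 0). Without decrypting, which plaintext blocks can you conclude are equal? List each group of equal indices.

ECB encrypts each block independently with the same key, so equal ciphertext blocks imply equal plaintext blocks.
C0 = C1 = 172, so P0 = P1.

P0 = P1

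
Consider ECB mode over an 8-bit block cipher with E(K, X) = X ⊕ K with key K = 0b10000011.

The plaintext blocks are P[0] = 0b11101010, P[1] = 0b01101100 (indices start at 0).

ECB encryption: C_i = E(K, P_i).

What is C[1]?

C[1]: E(K, 0b01101100) = 0b11101111.

C[1] = 0b11101111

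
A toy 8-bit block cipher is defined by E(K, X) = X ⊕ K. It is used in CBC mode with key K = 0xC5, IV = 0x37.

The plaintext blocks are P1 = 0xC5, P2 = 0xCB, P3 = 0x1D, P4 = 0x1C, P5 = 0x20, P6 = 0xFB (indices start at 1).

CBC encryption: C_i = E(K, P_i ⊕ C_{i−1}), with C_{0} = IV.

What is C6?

C1: P1 ⊕ 0x37 = 0xF2; E(K, 0xF2) = 0x37.
C2: P2 ⊕ 0x37 = 0xFC; E(K, 0xFC) = 0x39.
C3: P3 ⊕ 0x39 = 0x24; E(K, 0x24) = 0xE1.
C4: P4 ⊕ 0xE1 = 0xFD; E(K, 0xFD) = 0x38.
C5: P5 ⊕ 0x38 = 0x18; E(K, 0x18) = 0xDD.
C6: P6 ⊕ 0xDD = 0x26; E(K, 0x26) = 0xE3.

C6 = 0xE3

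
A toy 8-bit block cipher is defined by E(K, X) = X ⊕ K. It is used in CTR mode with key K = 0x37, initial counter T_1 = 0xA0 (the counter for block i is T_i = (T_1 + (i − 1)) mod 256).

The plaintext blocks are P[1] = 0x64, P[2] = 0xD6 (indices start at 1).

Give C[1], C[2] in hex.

C[1] = 0xF3, C[2] = 0x40

CTR encryption: S_i = E(K, T_i) where T_i is the counter for block i; C_i = P_i ⊕ S_i.
C[1]: T = 0xA0, S = E(K, T) = 0x97; 0x64 ⊕ 0x97 = 0xF3.
C[2]: T = 0xA1, S = E(K, T) = 0x96; 0xD6 ⊕ 0x96 = 0x40.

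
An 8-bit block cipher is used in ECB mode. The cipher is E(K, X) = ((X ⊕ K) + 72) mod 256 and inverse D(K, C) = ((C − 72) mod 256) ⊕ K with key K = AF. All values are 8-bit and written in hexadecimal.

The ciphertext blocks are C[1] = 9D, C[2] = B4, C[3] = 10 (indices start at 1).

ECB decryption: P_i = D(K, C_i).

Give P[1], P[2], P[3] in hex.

P[1] = 84, P[2] = ED, P[3] = 31

P[1]: D(K, 9D) = 84.
P[2]: D(K, B4) = ED.
P[3]: D(K, 10) = 31.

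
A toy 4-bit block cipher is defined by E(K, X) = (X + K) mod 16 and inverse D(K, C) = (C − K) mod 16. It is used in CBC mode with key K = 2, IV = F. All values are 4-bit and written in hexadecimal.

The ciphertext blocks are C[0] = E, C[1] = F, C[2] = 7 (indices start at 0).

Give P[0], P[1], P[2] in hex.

CBC decryption: P_i = D(K, C_i) ⊕ C_{i−1}, with C_{−1} = IV.
P[0]: D(K, E) = C; C ⊕ F = 3.
P[1]: D(K, F) = D; D ⊕ E = 3.
P[2]: D(K, 7) = 5; 5 ⊕ F = A.

P[0] = 3, P[1] = 3, P[2] = A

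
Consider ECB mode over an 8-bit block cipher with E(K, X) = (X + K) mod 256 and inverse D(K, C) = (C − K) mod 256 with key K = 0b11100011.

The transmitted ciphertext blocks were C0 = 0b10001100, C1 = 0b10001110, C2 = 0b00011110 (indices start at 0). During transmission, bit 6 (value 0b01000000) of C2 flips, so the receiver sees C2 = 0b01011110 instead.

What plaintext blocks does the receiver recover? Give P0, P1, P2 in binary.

ECB decryption: P_i = D(K, C_i).
Only C2 changed, to 0b01011110. In ECB, a change in C_i affects only P_i. Decrypting the received ciphertext:
P0: D(K, 0b10001100) = 0b10101001.
P1: D(K, 0b10001110) = 0b10101011.
P2: D(K, 0b01011110) = 0b01111011.
Blocks that differ from the original plaintext: P2.

P0 = 0b10101001, P1 = 0b10101011, P2 = 0b01111011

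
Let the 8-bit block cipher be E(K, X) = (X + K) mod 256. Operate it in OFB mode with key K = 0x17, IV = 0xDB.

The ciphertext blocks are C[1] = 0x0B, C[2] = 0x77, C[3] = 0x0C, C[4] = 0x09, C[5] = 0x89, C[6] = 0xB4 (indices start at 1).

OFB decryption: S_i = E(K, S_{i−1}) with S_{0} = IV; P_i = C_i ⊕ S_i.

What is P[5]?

P[1]: S = E(K, 0xDB) = 0xF2; 0x0B ⊕ 0xF2 = 0xF9.
P[2]: S = E(K, 0xF2) = 0x09; 0x77 ⊕ 0x09 = 0x7E.
P[3]: S = E(K, 0x09) = 0x20; 0x0C ⊕ 0x20 = 0x2C.
P[4]: S = E(K, 0x20) = 0x37; 0x09 ⊕ 0x37 = 0x3E.
P[5]: S = E(K, 0x37) = 0x4E; 0x89 ⊕ 0x4E = 0xC7.

P[5] = 0xC7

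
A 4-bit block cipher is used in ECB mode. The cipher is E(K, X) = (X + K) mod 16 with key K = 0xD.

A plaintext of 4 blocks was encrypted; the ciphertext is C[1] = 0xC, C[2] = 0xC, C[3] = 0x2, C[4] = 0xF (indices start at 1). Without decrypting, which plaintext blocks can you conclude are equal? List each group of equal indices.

ECB encrypts each block independently with the same key, so equal ciphertext blocks imply equal plaintext blocks.
C[1] = C[2] = 0xC, so P[1] = P[2].

P[1] = P[2]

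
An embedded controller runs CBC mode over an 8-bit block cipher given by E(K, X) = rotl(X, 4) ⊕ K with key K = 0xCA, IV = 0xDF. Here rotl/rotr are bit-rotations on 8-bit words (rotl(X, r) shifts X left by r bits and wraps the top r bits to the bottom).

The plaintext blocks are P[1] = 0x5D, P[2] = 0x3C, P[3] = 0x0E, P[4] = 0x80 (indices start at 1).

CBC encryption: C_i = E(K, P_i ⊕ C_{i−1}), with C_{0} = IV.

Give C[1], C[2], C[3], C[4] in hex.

C[1]: P[1] ⊕ 0xDF = 0x82; E(K, 0x82) = 0xE2.
C[2]: P[2] ⊕ 0xE2 = 0xDE; E(K, 0xDE) = 0x27.
C[3]: P[3] ⊕ 0x27 = 0x29; E(K, 0x29) = 0x58.
C[4]: P[4] ⊕ 0x58 = 0xD8; E(K, 0xD8) = 0x47.

C[1] = 0xE2, C[2] = 0x27, C[3] = 0x58, C[4] = 0x47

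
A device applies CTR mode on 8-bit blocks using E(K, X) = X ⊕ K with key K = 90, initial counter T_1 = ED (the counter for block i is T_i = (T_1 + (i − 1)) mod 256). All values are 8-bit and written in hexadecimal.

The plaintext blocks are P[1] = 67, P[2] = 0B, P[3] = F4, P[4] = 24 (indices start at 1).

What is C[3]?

CTR encryption: S_i = E(K, T_i) where T_i is the counter for block i; C_i = P_i ⊕ S_i.
C[1]: T = ED, S = E(K, T) = 7D; 67 ⊕ 7D = 1A.
C[2]: T = EE, S = E(K, T) = 7E; 0B ⊕ 7E = 75.
C[3]: T = EF, S = E(K, T) = 7F; F4 ⊕ 7F = 8B.

C[3] = 8B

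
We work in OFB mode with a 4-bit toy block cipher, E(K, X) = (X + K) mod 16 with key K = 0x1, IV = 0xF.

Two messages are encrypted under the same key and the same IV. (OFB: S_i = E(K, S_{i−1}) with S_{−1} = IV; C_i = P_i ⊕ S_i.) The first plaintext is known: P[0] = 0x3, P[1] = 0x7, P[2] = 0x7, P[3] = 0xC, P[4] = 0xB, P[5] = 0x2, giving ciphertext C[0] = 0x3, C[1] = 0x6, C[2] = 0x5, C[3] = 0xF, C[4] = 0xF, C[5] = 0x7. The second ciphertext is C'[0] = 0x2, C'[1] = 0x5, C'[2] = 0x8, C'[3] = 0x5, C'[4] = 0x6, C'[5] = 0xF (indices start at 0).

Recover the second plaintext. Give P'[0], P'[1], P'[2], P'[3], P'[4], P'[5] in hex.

P'[0] = 0x2, P'[1] = 0x4, P'[2] = 0xA, P'[3] = 0x6, P'[4] = 0x2, P'[5] = 0xA

In OFB with a reused IV, both messages share the same keystream S_i, so C_i ⊕ C'_i = P_i ⊕ P'_i and thus P'_i = P_i ⊕ C_i ⊕ C'_i.
P'[0]: 0x3 ⊕ 0x3 ⊕ 0x2 = 0x2.
P'[1]: 0x7 ⊕ 0x6 ⊕ 0x5 = 0x4.
P'[2]: 0x7 ⊕ 0x5 ⊕ 0x8 = 0xA.
P'[3]: 0xC ⊕ 0xF ⊕ 0x5 = 0x6.
P'[4]: 0xB ⊕ 0xF ⊕ 0x6 = 0x2.
P'[5]: 0x2 ⊕ 0x7 ⊕ 0xF = 0xA.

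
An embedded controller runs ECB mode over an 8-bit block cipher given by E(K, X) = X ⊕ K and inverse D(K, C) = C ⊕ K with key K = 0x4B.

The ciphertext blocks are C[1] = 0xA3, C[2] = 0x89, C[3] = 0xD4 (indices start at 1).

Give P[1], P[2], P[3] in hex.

ECB decryption: P_i = D(K, C_i).
P[1]: D(K, 0xA3) = 0xE8.
P[2]: D(K, 0x89) = 0xC2.
P[3]: D(K, 0xD4) = 0x9F.

P[1] = 0xE8, P[2] = 0xC2, P[3] = 0x9F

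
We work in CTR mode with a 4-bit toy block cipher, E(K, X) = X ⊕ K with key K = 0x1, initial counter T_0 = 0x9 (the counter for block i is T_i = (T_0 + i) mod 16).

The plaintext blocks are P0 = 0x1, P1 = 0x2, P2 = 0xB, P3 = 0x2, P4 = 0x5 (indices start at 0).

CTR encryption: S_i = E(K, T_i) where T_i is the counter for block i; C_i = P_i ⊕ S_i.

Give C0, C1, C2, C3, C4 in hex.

C0 = 0x9, C1 = 0x9, C2 = 0x1, C3 = 0xF, C4 = 0x9

C0: T = 0x9, S = E(K, T) = 0x8; 0x1 ⊕ 0x8 = 0x9.
C1: T = 0xA, S = E(K, T) = 0xB; 0x2 ⊕ 0xB = 0x9.
C2: T = 0xB, S = E(K, T) = 0xA; 0xB ⊕ 0xA = 0x1.
C3: T = 0xC, S = E(K, T) = 0xD; 0x2 ⊕ 0xD = 0xF.
C4: T = 0xD, S = E(K, T) = 0xC; 0x5 ⊕ 0xC = 0x9.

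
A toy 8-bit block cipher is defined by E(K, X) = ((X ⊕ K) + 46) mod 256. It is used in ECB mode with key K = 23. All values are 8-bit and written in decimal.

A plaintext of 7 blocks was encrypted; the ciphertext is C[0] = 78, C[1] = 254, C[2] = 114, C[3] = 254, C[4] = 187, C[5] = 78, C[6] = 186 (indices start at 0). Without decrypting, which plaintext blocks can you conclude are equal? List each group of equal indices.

ECB encrypts each block independently with the same key, so equal ciphertext blocks imply equal plaintext blocks.
C[0] = C[5] = 78, so P[0] = P[5].
C[1] = C[3] = 254, so P[1] = P[3].

P[0] = P[5]; P[1] = P[3]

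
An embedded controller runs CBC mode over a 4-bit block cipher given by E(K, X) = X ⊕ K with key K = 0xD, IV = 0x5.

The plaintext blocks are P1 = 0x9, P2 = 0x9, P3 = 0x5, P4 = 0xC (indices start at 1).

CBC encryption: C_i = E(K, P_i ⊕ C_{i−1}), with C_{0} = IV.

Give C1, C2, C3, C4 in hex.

C1: P1 ⊕ 0x5 = 0xC; E(K, 0xC) = 0x1.
C2: P2 ⊕ 0x1 = 0x8; E(K, 0x8) = 0x5.
C3: P3 ⊕ 0x5 = 0x0; E(K, 0x0) = 0xD.
C4: P4 ⊕ 0xD = 0x1; E(K, 0x1) = 0xC.

C1 = 0x1, C2 = 0x5, C3 = 0xD, C4 = 0xC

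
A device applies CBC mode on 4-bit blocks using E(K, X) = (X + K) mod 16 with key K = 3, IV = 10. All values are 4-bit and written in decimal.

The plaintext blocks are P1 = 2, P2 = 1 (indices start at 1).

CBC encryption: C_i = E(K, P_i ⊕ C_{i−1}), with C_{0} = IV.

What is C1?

C1 = 11

C1: P1 ⊕ 10 = 8; E(K, 8) = 11.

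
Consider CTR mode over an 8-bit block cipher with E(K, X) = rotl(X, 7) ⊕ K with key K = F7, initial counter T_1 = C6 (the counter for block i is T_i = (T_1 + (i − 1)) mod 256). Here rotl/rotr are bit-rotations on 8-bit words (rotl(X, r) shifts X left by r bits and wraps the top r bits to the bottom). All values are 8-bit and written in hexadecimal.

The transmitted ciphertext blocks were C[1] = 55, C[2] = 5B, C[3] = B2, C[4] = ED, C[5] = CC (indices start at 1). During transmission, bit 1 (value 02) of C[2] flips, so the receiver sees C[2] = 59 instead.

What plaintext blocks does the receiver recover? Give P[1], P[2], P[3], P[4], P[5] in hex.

P[1] = C1, P[2] = 4D, P[3] = 21, P[4] = FE, P[5] = 5E

CTR decryption: S_i = E(K, T_i) where T_i is the counter for block i; P_i = C_i ⊕ S_i.
Only C[2] changed, to 59. In CTR, a change in C_i flips the same bit in P_i only; the keystream is unaffected. Decrypting the received ciphertext:
P[1]: T = C6, S = E(K, T) = 94; 55 ⊕ 94 = C1.
P[2]: T = C7, S = E(K, T) = 14; 59 ⊕ 14 = 4D.
P[3]: T = C8, S = E(K, T) = 93; B2 ⊕ 93 = 21.
P[4]: T = C9, S = E(K, T) = 13; ED ⊕ 13 = FE.
P[5]: T = CA, S = E(K, T) = 92; CC ⊕ 92 = 5E.
Blocks that differ from the original plaintext: P[2].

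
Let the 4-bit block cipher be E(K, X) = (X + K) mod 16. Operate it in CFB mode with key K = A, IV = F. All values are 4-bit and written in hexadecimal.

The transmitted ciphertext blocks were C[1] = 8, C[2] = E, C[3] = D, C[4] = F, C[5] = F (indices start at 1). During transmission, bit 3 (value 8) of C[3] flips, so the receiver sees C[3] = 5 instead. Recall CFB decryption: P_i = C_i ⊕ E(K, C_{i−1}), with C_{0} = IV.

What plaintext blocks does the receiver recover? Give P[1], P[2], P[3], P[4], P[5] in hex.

P[1] = 1, P[2] = C, P[3] = D, P[4] = 0, P[5] = 6

Only C[3] changed, to 5. In CFB, a change in C_i flips the same bit in P_i and garbles P_{i+1}. Decrypting the received ciphertext:
P[1]: E(K, F) = 9; 8 ⊕ 9 = 1.
P[2]: E(K, 8) = 2; E ⊕ 2 = C.
P[3]: E(K, E) = 8; 5 ⊕ 8 = D.
P[4]: E(K, 5) = F; F ⊕ F = 0.
P[5]: E(K, F) = 9; F ⊕ 9 = 6.
Blocks that differ from the original plaintext: P[3], P[4].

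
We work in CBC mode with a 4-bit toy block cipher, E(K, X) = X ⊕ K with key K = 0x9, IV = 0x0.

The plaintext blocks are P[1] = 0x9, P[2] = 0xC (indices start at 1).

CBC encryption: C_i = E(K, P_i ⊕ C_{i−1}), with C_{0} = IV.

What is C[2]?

C[1]: P[1] ⊕ 0x0 = 0x9; E(K, 0x9) = 0x0.
C[2]: P[2] ⊕ 0x0 = 0xC; E(K, 0xC) = 0x5.

C[2] = 0x5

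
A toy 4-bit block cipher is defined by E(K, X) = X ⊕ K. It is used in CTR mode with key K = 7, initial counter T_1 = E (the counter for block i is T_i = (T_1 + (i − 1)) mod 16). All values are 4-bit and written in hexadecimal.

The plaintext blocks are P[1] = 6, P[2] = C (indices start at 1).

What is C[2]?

C[2] = 4

CTR encryption: S_i = E(K, T_i) where T_i is the counter for block i; C_i = P_i ⊕ S_i.
C[1]: T = E, S = E(K, T) = 9; 6 ⊕ 9 = F.
C[2]: T = F, S = E(K, T) = 8; C ⊕ 8 = 4.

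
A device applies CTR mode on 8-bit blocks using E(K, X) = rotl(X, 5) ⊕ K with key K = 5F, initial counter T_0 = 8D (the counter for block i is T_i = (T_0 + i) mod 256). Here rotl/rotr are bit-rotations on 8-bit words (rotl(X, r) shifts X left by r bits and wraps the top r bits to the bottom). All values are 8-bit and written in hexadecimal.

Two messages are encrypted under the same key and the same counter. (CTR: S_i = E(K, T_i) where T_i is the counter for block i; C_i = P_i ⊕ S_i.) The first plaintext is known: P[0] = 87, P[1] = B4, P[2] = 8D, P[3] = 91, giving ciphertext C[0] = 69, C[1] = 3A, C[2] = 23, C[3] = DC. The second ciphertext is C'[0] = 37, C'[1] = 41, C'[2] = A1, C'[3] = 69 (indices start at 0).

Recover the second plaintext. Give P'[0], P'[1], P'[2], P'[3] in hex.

In CTR with a reused counter, both messages share the same keystream S_i, so C_i ⊕ C'_i = P_i ⊕ P'_i and thus P'_i = P_i ⊕ C_i ⊕ C'_i.
P'[0]: 87 ⊕ 69 ⊕ 37 = D9.
P'[1]: B4 ⊕ 3A ⊕ 41 = CF.
P'[2]: 8D ⊕ 23 ⊕ A1 = 0F.
P'[3]: 91 ⊕ DC ⊕ 69 = 24.

P'[0] = D9, P'[1] = CF, P'[2] = 0F, P'[3] = 24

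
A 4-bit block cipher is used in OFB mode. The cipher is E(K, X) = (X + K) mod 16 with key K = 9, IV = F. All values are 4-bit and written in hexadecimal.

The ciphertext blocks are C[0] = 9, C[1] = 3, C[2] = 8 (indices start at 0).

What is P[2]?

OFB decryption: S_i = E(K, S_{i−1}) with S_{−1} = IV; P_i = C_i ⊕ S_i.
P[0]: S = E(K, F) = 8; 9 ⊕ 8 = 1.
P[1]: S = E(K, 8) = 1; 3 ⊕ 1 = 2.
P[2]: S = E(K, 1) = A; 8 ⊕ A = 2.

P[2] = 2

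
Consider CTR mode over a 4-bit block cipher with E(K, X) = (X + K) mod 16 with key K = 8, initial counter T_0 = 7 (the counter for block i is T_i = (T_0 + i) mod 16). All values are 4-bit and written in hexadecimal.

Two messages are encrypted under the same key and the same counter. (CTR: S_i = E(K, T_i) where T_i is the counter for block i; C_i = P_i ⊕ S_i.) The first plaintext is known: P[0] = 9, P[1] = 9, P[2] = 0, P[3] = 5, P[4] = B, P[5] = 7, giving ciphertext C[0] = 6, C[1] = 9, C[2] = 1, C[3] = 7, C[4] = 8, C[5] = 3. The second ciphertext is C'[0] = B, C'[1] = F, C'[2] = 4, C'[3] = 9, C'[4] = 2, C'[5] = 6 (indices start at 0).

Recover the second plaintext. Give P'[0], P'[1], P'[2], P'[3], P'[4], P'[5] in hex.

In CTR with a reused counter, both messages share the same keystream S_i, so C_i ⊕ C'_i = P_i ⊕ P'_i and thus P'_i = P_i ⊕ C_i ⊕ C'_i.
P'[0]: 9 ⊕ 6 ⊕ B = 4.
P'[1]: 9 ⊕ 9 ⊕ F = F.
P'[2]: 0 ⊕ 1 ⊕ 4 = 5.
P'[3]: 5 ⊕ 7 ⊕ 9 = B.
P'[4]: B ⊕ 8 ⊕ 2 = 1.
P'[5]: 7 ⊕ 3 ⊕ 6 = 2.

P'[0] = 4, P'[1] = F, P'[2] = 5, P'[3] = B, P'[4] = 1, P'[5] = 2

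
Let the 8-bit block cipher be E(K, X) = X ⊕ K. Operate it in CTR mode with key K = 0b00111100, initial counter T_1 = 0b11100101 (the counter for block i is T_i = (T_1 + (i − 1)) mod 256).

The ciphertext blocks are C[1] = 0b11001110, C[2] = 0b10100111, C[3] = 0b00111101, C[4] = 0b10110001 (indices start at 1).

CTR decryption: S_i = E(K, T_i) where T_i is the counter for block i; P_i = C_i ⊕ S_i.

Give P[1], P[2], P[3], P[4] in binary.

P[1] = 0b00010111, P[2] = 0b01111101, P[3] = 0b11100110, P[4] = 0b01100101

P[1]: T = 0b11100101, S = E(K, T) = 0b11011001; 0b11001110 ⊕ 0b11011001 = 0b00010111.
P[2]: T = 0b11100110, S = E(K, T) = 0b11011010; 0b10100111 ⊕ 0b11011010 = 0b01111101.
P[3]: T = 0b11100111, S = E(K, T) = 0b11011011; 0b00111101 ⊕ 0b11011011 = 0b11100110.
P[4]: T = 0b11101000, S = E(K, T) = 0b11010100; 0b10110001 ⊕ 0b11010100 = 0b01100101.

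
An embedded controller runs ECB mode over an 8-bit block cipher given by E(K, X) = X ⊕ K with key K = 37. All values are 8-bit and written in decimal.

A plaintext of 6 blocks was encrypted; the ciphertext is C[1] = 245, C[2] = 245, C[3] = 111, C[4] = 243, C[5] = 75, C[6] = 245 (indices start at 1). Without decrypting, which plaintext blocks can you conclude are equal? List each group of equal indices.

P[1] = P[2] = P[6]

ECB encrypts each block independently with the same key, so equal ciphertext blocks imply equal plaintext blocks.
C[1] = C[2] = C[6] = 245, so P[1] = P[2] = P[6].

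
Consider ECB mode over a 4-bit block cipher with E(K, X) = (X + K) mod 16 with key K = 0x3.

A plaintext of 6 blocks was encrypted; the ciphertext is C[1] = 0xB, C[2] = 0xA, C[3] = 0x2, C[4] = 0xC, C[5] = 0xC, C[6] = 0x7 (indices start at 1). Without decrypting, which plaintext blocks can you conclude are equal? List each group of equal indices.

ECB encrypts each block independently with the same key, so equal ciphertext blocks imply equal plaintext blocks.
C[4] = C[5] = 0xC, so P[4] = P[5].

P[4] = P[5]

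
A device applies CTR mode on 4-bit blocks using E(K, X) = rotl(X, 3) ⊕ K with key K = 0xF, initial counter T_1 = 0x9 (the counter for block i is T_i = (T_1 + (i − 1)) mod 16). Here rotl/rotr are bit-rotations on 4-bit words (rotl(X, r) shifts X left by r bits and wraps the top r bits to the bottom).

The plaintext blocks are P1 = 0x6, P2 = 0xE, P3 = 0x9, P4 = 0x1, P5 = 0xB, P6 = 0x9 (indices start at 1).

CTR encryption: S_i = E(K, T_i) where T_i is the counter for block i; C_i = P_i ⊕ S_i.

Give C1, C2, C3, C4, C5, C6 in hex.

C1: T = 0x9, S = E(K, T) = 0x3; 0x6 ⊕ 0x3 = 0x5.
C2: T = 0xA, S = E(K, T) = 0xA; 0xE ⊕ 0xA = 0x4.
C3: T = 0xB, S = E(K, T) = 0x2; 0x9 ⊕ 0x2 = 0xB.
C4: T = 0xC, S = E(K, T) = 0x9; 0x1 ⊕ 0x9 = 0x8.
C5: T = 0xD, S = E(K, T) = 0x1; 0xB ⊕ 0x1 = 0xA.
C6: T = 0xE, S = E(K, T) = 0x8; 0x9 ⊕ 0x8 = 0x1.

C1 = 0x5, C2 = 0x4, C3 = 0xB, C4 = 0x8, C5 = 0xA, C6 = 0x1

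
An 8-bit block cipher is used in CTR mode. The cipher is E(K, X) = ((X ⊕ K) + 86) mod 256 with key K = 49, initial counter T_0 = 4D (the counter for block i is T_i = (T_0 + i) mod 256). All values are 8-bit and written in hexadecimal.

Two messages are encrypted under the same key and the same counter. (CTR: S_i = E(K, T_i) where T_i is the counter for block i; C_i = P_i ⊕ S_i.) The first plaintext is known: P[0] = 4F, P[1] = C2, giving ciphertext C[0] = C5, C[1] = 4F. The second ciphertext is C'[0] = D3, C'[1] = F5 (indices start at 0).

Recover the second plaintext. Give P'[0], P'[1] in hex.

P'[0] = 59, P'[1] = 78

In CTR with a reused counter, both messages share the same keystream S_i, so C_i ⊕ C'_i = P_i ⊕ P'_i and thus P'_i = P_i ⊕ C_i ⊕ C'_i.
P'[0]: 4F ⊕ C5 ⊕ D3 = 59.
P'[1]: C2 ⊕ 4F ⊕ F5 = 78.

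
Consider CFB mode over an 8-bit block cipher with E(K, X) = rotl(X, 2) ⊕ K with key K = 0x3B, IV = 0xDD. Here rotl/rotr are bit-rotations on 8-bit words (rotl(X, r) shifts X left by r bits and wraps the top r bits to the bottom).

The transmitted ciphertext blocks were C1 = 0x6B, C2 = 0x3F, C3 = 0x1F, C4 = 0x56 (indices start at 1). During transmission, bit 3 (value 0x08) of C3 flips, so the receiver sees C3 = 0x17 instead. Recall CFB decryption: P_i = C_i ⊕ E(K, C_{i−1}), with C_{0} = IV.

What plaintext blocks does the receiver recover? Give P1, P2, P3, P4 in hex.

Only C3 changed, to 0x17. In CFB, a change in C_i flips the same bit in P_i and garbles P_{i+1}. Decrypting the received ciphertext:
P1: E(K, 0xDD) = 0x4C; 0x6B ⊕ 0x4C = 0x27.
P2: E(K, 0x6B) = 0x96; 0x3F ⊕ 0x96 = 0xA9.
P3: E(K, 0x3F) = 0xC7; 0x17 ⊕ 0xC7 = 0xD0.
P4: E(K, 0x17) = 0x67; 0x56 ⊕ 0x67 = 0x31.
Blocks that differ from the original plaintext: P3, P4.

P1 = 0x27, P2 = 0xA9, P3 = 0xD0, P4 = 0x31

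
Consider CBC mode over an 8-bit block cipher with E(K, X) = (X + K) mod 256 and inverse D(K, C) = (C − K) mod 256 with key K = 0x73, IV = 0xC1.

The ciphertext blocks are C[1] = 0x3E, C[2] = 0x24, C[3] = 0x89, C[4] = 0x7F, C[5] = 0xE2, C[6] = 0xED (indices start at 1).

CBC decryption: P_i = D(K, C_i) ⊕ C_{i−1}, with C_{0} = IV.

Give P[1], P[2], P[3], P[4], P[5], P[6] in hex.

P[1]: D(K, 0x3E) = 0xCB; 0xCB ⊕ 0xC1 = 0x0A.
P[2]: D(K, 0x24) = 0xB1; 0xB1 ⊕ 0x3E = 0x8F.
P[3]: D(K, 0x89) = 0x16; 0x16 ⊕ 0x24 = 0x32.
P[4]: D(K, 0x7F) = 0x0C; 0x0C ⊕ 0x89 = 0x85.
P[5]: D(K, 0xE2) = 0x6F; 0x6F ⊕ 0x7F = 0x10.
P[6]: D(K, 0xED) = 0x7A; 0x7A ⊕ 0xE2 = 0x98.

P[1] = 0x0A, P[2] = 0x8F, P[3] = 0x32, P[4] = 0x85, P[5] = 0x10, P[6] = 0x98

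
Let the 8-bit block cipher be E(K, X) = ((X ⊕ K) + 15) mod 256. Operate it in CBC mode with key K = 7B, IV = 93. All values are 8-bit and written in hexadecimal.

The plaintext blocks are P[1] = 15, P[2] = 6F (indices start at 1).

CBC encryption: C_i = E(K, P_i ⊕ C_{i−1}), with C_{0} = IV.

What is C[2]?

C[1]: P[1] ⊕ 93 = 86; E(K, 86) = 12.
C[2]: P[2] ⊕ 12 = 7D; E(K, 7D) = 1B.

C[2] = 1B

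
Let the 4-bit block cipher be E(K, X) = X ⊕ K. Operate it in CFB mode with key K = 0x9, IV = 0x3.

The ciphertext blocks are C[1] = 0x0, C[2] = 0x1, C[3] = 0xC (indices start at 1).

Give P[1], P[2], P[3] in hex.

CFB decryption: P_i = C_i ⊕ E(K, C_{i−1}), with C_{0} = IV.
P[1]: E(K, 0x3) = 0xA; 0x0 ⊕ 0xA = 0xA.
P[2]: E(K, 0x0) = 0x9; 0x1 ⊕ 0x9 = 0x8.
P[3]: E(K, 0x1) = 0x8; 0xC ⊕ 0x8 = 0x4.

P[1] = 0xA, P[2] = 0x8, P[3] = 0x4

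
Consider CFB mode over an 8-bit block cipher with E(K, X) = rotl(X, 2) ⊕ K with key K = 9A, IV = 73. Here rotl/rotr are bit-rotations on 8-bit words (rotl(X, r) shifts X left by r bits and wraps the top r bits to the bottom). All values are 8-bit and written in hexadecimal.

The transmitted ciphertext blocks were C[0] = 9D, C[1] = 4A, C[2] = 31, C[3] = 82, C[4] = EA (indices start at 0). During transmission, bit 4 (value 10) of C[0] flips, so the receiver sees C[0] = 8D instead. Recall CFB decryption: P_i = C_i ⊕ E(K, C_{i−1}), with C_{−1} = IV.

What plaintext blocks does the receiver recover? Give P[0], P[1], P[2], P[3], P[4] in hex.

P[0] = DA, P[1] = E6, P[2] = 82, P[3] = DC, P[4] = 7A

Only C[0] changed, to 8D. In CFB, a change in C_i flips the same bit in P_i and garbles P_{i+1}. Decrypting the received ciphertext:
P[0]: E(K, 73) = 57; 8D ⊕ 57 = DA.
P[1]: E(K, 8D) = AC; 4A ⊕ AC = E6.
P[2]: E(K, 4A) = B3; 31 ⊕ B3 = 82.
P[3]: E(K, 31) = 5E; 82 ⊕ 5E = DC.
P[4]: E(K, 82) = 90; EA ⊕ 90 = 7A.
Blocks that differ from the original plaintext: P[0], P[1].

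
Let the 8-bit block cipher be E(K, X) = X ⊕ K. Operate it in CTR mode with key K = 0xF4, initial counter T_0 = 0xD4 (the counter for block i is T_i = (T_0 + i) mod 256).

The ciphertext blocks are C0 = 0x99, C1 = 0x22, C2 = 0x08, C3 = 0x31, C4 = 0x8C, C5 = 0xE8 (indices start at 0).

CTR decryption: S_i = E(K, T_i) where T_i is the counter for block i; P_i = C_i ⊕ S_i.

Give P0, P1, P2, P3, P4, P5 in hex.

P0: T = 0xD4, S = E(K, T) = 0x20; 0x99 ⊕ 0x20 = 0xB9.
P1: T = 0xD5, S = E(K, T) = 0x21; 0x22 ⊕ 0x21 = 0x03.
P2: T = 0xD6, S = E(K, T) = 0x22; 0x08 ⊕ 0x22 = 0x2A.
P3: T = 0xD7, S = E(K, T) = 0x23; 0x31 ⊕ 0x23 = 0x12.
P4: T = 0xD8, S = E(K, T) = 0x2C; 0x8C ⊕ 0x2C = 0xA0.
P5: T = 0xD9, S = E(K, T) = 0x2D; 0xE8 ⊕ 0x2D = 0xC5.

P0 = 0xB9, P1 = 0x03, P2 = 0x2A, P3 = 0x12, P4 = 0xA0, P5 = 0xC5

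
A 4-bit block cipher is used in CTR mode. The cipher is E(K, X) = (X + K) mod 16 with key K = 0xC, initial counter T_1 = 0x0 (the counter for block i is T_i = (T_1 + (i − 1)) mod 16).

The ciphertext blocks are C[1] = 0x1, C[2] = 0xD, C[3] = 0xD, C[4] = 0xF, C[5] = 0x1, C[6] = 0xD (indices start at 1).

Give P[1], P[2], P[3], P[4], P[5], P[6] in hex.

P[1] = 0xD, P[2] = 0x0, P[3] = 0x3, P[4] = 0x0, P[5] = 0x1, P[6] = 0xC

CTR decryption: S_i = E(K, T_i) where T_i is the counter for block i; P_i = C_i ⊕ S_i.
P[1]: T = 0x0, S = E(K, T) = 0xC; 0x1 ⊕ 0xC = 0xD.
P[2]: T = 0x1, S = E(K, T) = 0xD; 0xD ⊕ 0xD = 0x0.
P[3]: T = 0x2, S = E(K, T) = 0xE; 0xD ⊕ 0xE = 0x3.
P[4]: T = 0x3, S = E(K, T) = 0xF; 0xF ⊕ 0xF = 0x0.
P[5]: T = 0x4, S = E(K, T) = 0x0; 0x1 ⊕ 0x0 = 0x1.
P[6]: T = 0x5, S = E(K, T) = 0x1; 0xD ⊕ 0x1 = 0xC.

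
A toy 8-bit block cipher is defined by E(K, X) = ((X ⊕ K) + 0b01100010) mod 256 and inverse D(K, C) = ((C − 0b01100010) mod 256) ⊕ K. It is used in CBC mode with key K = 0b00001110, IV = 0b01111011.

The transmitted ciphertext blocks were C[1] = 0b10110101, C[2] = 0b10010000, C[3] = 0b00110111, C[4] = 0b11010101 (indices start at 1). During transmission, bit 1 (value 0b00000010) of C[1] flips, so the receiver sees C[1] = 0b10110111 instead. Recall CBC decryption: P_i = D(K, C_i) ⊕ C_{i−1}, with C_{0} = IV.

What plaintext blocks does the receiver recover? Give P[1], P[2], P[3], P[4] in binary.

Only C[1] changed, to 0b10110111. In CBC, a change in C_i garbles P_i and flips the same bit in P_{i+1}. Decrypting the received ciphertext:
P[1]: D(K, 0b10110111) = 0b01011011; 0b01011011 ⊕ 0b01111011 = 0b00100000.
P[2]: D(K, 0b10010000) = 0b00100000; 0b00100000 ⊕ 0b10110111 = 0b10010111.
P[3]: D(K, 0b00110111) = 0b11011011; 0b11011011 ⊕ 0b10010000 = 0b01001011.
P[4]: D(K, 0b11010101) = 0b01111101; 0b01111101 ⊕ 0b00110111 = 0b01001010.
Blocks that differ from the original plaintext: P[1], P[2].

P[1] = 0b00100000, P[2] = 0b10010111, P[3] = 0b01001011, P[4] = 0b01001010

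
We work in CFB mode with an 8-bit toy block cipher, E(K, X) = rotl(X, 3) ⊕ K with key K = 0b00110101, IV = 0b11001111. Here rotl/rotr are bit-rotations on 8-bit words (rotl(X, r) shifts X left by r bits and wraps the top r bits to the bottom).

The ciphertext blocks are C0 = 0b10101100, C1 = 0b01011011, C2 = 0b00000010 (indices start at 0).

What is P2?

CFB decryption: P_i = C_i ⊕ E(K, C_{i−1}), with C_{−1} = IV.
P2: E(K, 0b01011011) = 0b11101111; 0b00000010 ⊕ 0b11101111 = 0b11101101.

P2 = 0b11101101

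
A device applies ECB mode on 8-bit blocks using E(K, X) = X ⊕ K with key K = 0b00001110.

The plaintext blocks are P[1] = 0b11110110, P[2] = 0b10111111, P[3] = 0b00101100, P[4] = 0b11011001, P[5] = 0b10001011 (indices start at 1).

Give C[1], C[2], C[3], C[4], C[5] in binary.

C[1] = 0b11111000, C[2] = 0b10110001, C[3] = 0b00100010, C[4] = 0b11010111, C[5] = 0b10000101

ECB encryption: C_i = E(K, P_i).
C[1]: E(K, 0b11110110) = 0b11111000.
C[2]: E(K, 0b10111111) = 0b10110001.
C[3]: E(K, 0b00101100) = 0b00100010.
C[4]: E(K, 0b11011001) = 0b11010111.
C[5]: E(K, 0b10001011) = 0b10000101.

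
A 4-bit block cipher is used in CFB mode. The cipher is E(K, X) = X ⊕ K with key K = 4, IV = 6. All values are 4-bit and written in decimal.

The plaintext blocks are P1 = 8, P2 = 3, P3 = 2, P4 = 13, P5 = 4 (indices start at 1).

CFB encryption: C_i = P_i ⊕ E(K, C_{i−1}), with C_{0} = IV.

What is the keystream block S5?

C1: E(K, 6) = 2; 8 ⊕ 2 = 10.
C2: E(K, 10) = 14; 3 ⊕ 14 = 13.
C3: E(K, 13) = 9; 2 ⊕ 9 = 11.
C4: E(K, 11) = 15; 13 ⊕ 15 = 2.
C5: E(K, 2) = 6; 4 ⊕ 6 = 2.
So S5 = 6.

6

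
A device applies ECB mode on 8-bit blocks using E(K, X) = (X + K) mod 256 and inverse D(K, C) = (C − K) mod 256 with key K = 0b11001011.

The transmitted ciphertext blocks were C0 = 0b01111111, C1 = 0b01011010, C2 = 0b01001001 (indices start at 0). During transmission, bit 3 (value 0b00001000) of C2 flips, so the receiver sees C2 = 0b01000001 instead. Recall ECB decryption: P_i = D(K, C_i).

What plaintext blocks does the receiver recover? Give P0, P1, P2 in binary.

P0 = 0b10110100, P1 = 0b10001111, P2 = 0b01110110

Only C2 changed, to 0b01000001. In ECB, a change in C_i affects only P_i. Decrypting the received ciphertext:
P0: D(K, 0b01111111) = 0b10110100.
P1: D(K, 0b01011010) = 0b10001111.
P2: D(K, 0b01000001) = 0b01110110.
Blocks that differ from the original plaintext: P2.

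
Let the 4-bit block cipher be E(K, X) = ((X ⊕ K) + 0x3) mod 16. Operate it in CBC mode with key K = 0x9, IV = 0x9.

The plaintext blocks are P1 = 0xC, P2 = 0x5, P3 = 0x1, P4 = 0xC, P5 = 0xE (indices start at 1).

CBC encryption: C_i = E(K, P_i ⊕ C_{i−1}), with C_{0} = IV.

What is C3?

C3 = 0x1

C1: P1 ⊕ 0x9 = 0x5; E(K, 0x5) = 0xF.
C2: P2 ⊕ 0xF = 0xA; E(K, 0xA) = 0x6.
C3: P3 ⊕ 0x6 = 0x7; E(K, 0x7) = 0x1.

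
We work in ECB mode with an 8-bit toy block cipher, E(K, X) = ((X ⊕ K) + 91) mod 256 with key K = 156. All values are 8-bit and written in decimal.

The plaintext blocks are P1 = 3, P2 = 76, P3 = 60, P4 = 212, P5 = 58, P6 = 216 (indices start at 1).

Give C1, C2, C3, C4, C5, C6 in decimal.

C1 = 250, C2 = 43, C3 = 251, C4 = 163, C5 = 1, C6 = 159

ECB encryption: C_i = E(K, P_i).
C1: E(K, 3) = 250.
C2: E(K, 76) = 43.
C3: E(K, 60) = 251.
C4: E(K, 212) = 163.
C5: E(K, 58) = 1.
C6: E(K, 216) = 159.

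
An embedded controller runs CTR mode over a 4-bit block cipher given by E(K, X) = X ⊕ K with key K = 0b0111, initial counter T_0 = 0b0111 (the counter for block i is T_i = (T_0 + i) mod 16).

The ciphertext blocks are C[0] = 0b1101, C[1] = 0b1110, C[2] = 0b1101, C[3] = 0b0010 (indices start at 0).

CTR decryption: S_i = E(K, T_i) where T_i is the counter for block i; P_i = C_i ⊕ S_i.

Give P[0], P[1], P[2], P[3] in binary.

P[0] = 0b1101, P[1] = 0b0001, P[2] = 0b0011, P[3] = 0b1111

P[0]: T = 0b0111, S = E(K, T) = 0b0000; 0b1101 ⊕ 0b0000 = 0b1101.
P[1]: T = 0b1000, S = E(K, T) = 0b1111; 0b1110 ⊕ 0b1111 = 0b0001.
P[2]: T = 0b1001, S = E(K, T) = 0b1110; 0b1101 ⊕ 0b1110 = 0b0011.
P[3]: T = 0b1010, S = E(K, T) = 0b1101; 0b0010 ⊕ 0b1101 = 0b1111.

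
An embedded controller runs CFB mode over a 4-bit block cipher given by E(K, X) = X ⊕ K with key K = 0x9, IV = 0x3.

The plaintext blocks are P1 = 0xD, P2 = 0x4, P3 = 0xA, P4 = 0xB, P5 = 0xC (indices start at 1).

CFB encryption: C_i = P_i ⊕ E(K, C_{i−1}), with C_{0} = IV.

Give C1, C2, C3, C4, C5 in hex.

C1: E(K, 0x3) = 0xA; 0xD ⊕ 0xA = 0x7.
C2: E(K, 0x7) = 0xE; 0x4 ⊕ 0xE = 0xA.
C3: E(K, 0xA) = 0x3; 0xA ⊕ 0x3 = 0x9.
C4: E(K, 0x9) = 0x0; 0xB ⊕ 0x0 = 0xB.
C5: E(K, 0xB) = 0x2; 0xC ⊕ 0x2 = 0xE.

C1 = 0x7, C2 = 0xA, C3 = 0x9, C4 = 0xB, C5 = 0xE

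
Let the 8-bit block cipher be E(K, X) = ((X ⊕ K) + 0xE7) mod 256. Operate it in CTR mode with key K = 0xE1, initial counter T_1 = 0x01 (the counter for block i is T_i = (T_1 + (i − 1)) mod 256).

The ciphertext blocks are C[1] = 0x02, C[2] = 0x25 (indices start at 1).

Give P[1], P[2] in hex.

P[1] = 0xC5, P[2] = 0xEF

CTR decryption: S_i = E(K, T_i) where T_i is the counter for block i; P_i = C_i ⊕ S_i.
P[1]: T = 0x01, S = E(K, T) = 0xC7; 0x02 ⊕ 0xC7 = 0xC5.
P[2]: T = 0x02, S = E(K, T) = 0xCA; 0x25 ⊕ 0xCA = 0xEF.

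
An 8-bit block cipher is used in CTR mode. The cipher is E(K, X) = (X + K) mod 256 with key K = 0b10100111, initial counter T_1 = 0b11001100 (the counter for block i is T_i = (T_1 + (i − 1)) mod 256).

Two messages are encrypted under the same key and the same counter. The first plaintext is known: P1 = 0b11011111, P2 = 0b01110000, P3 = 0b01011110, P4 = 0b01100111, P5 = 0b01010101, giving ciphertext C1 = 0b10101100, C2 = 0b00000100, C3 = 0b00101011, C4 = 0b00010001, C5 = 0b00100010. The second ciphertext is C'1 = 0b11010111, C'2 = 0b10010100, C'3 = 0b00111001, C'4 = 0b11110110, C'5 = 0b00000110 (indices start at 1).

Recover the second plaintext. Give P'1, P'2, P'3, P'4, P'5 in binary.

P'1 = 0b10100100, P'2 = 0b11100000, P'3 = 0b01001100, P'4 = 0b10000000, P'5 = 0b01110001

In CTR with a reused counter, both messages share the same keystream S_i, so C_i ⊕ C'_i = P_i ⊕ P'_i and thus P'_i = P_i ⊕ C_i ⊕ C'_i.
P'1: 0b11011111 ⊕ 0b10101100 ⊕ 0b11010111 = 0b10100100.
P'2: 0b01110000 ⊕ 0b00000100 ⊕ 0b10010100 = 0b11100000.
P'3: 0b01011110 ⊕ 0b00101011 ⊕ 0b00111001 = 0b01001100.
P'4: 0b01100111 ⊕ 0b00010001 ⊕ 0b11110110 = 0b10000000.
P'5: 0b01010101 ⊕ 0b00100010 ⊕ 0b00000110 = 0b01110001.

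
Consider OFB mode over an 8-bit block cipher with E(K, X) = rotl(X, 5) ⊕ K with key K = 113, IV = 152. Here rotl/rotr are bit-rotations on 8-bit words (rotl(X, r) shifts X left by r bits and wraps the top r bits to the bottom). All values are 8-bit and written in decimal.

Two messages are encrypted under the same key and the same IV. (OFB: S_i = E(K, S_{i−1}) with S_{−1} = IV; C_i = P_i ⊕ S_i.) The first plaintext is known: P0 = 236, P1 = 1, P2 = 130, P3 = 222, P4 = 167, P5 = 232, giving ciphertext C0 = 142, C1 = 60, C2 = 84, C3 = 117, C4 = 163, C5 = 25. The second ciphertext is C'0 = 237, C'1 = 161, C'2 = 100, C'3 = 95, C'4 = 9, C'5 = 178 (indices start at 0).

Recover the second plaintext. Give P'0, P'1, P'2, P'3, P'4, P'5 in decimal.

P'0 = 143, P'1 = 156, P'2 = 178, P'3 = 244, P'4 = 13, P'5 = 67

In OFB with a reused IV, both messages share the same keystream S_i, so C_i ⊕ C'_i = P_i ⊕ P'_i and thus P'_i = P_i ⊕ C_i ⊕ C'_i.
P'0: 236 ⊕ 142 ⊕ 237 = 143.
P'1: 1 ⊕ 60 ⊕ 161 = 156.
P'2: 130 ⊕ 84 ⊕ 100 = 178.
P'3: 222 ⊕ 117 ⊕ 95 = 244.
P'4: 167 ⊕ 163 ⊕ 9 = 13.
P'5: 232 ⊕ 25 ⊕ 178 = 67.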